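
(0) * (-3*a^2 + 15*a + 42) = 0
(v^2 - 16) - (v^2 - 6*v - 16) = 6*v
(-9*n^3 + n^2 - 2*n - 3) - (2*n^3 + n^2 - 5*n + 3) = -11*n^3 + 3*n - 6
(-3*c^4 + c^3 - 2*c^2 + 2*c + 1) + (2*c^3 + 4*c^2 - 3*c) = -3*c^4 + 3*c^3 + 2*c^2 - c + 1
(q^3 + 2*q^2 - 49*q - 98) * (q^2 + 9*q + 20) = q^5 + 11*q^4 - 11*q^3 - 499*q^2 - 1862*q - 1960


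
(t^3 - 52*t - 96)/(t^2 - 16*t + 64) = (t^2 + 8*t + 12)/(t - 8)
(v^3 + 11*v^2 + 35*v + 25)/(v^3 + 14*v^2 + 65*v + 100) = (v + 1)/(v + 4)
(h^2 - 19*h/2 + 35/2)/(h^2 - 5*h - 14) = (h - 5/2)/(h + 2)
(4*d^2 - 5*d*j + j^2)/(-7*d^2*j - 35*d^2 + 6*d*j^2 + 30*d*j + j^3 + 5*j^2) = (-4*d + j)/(7*d*j + 35*d + j^2 + 5*j)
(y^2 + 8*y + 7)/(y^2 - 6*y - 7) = (y + 7)/(y - 7)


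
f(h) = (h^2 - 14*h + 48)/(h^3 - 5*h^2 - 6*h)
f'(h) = (2*h - 14)/(h^3 - 5*h^2 - 6*h) + (-3*h^2 + 10*h + 6)*(h^2 - 14*h + 48)/(h^3 - 5*h^2 - 6*h)^2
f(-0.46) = 34.06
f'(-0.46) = 6.94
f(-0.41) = 34.77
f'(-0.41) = 21.74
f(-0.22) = 47.90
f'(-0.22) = 150.50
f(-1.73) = -7.70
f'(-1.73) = -14.22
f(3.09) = -0.39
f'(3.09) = 0.30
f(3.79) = -0.23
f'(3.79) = 0.16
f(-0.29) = 40.26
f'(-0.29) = 77.27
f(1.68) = -1.40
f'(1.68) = 1.58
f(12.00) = 0.03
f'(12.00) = 0.00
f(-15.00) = -0.11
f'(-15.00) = -0.01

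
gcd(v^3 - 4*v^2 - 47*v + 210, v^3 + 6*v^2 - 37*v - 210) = v^2 + v - 42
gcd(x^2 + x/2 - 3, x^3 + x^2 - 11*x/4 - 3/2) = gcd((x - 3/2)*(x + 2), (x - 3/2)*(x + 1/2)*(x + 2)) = x^2 + x/2 - 3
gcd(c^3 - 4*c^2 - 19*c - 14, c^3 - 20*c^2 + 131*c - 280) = c - 7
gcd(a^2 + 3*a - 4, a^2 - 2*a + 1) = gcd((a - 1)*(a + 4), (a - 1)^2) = a - 1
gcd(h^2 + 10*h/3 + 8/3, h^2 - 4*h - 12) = h + 2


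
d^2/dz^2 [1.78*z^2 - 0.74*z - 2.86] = 3.56000000000000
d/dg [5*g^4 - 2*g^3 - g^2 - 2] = 2*g*(10*g^2 - 3*g - 1)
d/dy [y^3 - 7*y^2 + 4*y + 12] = 3*y^2 - 14*y + 4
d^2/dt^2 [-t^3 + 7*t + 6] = -6*t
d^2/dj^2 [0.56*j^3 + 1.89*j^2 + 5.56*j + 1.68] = 3.36*j + 3.78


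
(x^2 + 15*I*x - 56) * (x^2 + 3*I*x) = x^4 + 18*I*x^3 - 101*x^2 - 168*I*x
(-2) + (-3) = -5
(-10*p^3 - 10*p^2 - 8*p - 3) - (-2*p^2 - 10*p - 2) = -10*p^3 - 8*p^2 + 2*p - 1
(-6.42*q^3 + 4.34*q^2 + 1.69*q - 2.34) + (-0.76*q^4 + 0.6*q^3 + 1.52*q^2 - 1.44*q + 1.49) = -0.76*q^4 - 5.82*q^3 + 5.86*q^2 + 0.25*q - 0.85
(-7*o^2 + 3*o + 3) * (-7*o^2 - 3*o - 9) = 49*o^4 + 33*o^2 - 36*o - 27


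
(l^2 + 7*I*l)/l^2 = (l + 7*I)/l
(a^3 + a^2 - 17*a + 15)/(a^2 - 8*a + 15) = (a^2 + 4*a - 5)/(a - 5)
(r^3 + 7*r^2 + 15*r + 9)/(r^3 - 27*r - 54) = (r + 1)/(r - 6)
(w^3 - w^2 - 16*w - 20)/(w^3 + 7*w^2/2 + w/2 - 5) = 2*(w^2 - 3*w - 10)/(2*w^2 + 3*w - 5)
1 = 1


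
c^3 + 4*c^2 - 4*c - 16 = (c - 2)*(c + 2)*(c + 4)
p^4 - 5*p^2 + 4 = (p - 2)*(p - 1)*(p + 1)*(p + 2)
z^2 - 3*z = z*(z - 3)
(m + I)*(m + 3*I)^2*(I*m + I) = I*m^4 - 7*m^3 + I*m^3 - 7*m^2 - 15*I*m^2 + 9*m - 15*I*m + 9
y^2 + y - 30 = (y - 5)*(y + 6)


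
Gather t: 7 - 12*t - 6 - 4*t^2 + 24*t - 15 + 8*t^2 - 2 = 4*t^2 + 12*t - 16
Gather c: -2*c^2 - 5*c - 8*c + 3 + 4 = -2*c^2 - 13*c + 7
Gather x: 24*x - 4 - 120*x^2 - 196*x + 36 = -120*x^2 - 172*x + 32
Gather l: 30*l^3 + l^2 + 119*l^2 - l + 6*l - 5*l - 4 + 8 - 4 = 30*l^3 + 120*l^2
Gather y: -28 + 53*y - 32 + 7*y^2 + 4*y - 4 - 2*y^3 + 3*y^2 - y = -2*y^3 + 10*y^2 + 56*y - 64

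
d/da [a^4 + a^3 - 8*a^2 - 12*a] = 4*a^3 + 3*a^2 - 16*a - 12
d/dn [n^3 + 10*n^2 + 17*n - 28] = 3*n^2 + 20*n + 17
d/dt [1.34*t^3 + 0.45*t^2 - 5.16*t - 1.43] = 4.02*t^2 + 0.9*t - 5.16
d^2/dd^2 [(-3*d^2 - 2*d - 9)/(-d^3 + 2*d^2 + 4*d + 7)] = 2*(3*d^6 + 6*d^5 + 78*d^4 - 5*d^3 - 42*d^2 + 321*d + 109)/(d^9 - 6*d^8 + 19*d^6 + 84*d^5 - 12*d^4 - 253*d^3 - 630*d^2 - 588*d - 343)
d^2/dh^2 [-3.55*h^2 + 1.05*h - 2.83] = -7.10000000000000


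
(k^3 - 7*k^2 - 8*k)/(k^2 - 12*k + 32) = k*(k + 1)/(k - 4)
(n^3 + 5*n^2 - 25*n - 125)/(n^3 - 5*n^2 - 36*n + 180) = (n^2 + 10*n + 25)/(n^2 - 36)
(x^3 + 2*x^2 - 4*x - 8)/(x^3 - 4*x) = (x + 2)/x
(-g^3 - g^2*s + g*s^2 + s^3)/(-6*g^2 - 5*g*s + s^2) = (-g^2 + s^2)/(-6*g + s)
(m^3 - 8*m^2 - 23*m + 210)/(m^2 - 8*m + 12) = (m^2 - 2*m - 35)/(m - 2)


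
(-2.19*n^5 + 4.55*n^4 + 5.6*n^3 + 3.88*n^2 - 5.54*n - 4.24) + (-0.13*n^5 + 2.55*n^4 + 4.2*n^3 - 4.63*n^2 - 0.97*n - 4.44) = -2.32*n^5 + 7.1*n^4 + 9.8*n^3 - 0.75*n^2 - 6.51*n - 8.68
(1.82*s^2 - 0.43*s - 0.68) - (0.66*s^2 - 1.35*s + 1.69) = 1.16*s^2 + 0.92*s - 2.37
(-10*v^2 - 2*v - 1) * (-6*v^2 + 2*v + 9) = 60*v^4 - 8*v^3 - 88*v^2 - 20*v - 9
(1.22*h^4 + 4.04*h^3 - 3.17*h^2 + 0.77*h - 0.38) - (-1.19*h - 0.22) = 1.22*h^4 + 4.04*h^3 - 3.17*h^2 + 1.96*h - 0.16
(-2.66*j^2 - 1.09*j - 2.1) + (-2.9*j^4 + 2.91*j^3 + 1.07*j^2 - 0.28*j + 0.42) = -2.9*j^4 + 2.91*j^3 - 1.59*j^2 - 1.37*j - 1.68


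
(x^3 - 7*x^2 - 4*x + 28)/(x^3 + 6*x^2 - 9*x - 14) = (x^2 - 5*x - 14)/(x^2 + 8*x + 7)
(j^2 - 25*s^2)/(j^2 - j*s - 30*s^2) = (-j + 5*s)/(-j + 6*s)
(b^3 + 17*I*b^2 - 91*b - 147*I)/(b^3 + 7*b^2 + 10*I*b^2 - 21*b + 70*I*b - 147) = (b + 7*I)/(b + 7)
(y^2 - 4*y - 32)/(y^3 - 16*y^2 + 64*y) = (y + 4)/(y*(y - 8))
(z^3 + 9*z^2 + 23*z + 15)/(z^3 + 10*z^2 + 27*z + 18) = (z + 5)/(z + 6)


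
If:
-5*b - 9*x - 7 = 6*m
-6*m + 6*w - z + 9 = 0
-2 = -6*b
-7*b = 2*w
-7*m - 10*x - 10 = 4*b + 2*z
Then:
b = 1/3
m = 22/45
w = -7/6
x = -58/45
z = -14/15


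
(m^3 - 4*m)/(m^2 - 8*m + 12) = m*(m + 2)/(m - 6)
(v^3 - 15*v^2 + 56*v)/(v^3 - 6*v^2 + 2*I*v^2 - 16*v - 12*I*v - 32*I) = v*(v - 7)/(v^2 + 2*v*(1 + I) + 4*I)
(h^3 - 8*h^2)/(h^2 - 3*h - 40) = h^2/(h + 5)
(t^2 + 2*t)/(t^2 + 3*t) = (t + 2)/(t + 3)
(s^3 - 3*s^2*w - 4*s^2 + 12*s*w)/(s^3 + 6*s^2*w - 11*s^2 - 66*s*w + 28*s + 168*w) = s*(s - 3*w)/(s^2 + 6*s*w - 7*s - 42*w)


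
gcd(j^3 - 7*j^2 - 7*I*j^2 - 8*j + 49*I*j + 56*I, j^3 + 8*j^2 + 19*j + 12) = j + 1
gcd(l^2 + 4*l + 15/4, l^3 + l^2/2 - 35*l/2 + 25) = 1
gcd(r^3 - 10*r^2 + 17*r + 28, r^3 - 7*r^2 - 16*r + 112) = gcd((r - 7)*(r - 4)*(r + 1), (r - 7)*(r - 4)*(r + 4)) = r^2 - 11*r + 28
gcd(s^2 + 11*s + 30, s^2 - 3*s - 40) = s + 5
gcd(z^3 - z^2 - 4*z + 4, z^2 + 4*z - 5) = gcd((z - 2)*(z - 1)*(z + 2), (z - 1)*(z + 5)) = z - 1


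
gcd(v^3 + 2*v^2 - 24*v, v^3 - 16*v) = v^2 - 4*v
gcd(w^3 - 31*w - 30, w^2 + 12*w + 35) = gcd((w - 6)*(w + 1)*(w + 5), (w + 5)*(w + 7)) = w + 5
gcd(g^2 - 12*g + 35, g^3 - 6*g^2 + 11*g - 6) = 1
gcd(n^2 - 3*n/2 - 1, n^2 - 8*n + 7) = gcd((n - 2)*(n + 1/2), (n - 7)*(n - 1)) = 1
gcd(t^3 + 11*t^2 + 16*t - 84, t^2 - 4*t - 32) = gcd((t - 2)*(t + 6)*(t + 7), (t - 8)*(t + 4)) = 1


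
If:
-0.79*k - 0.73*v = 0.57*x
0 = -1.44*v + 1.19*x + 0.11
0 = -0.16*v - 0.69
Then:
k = 7.82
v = -4.31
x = -5.31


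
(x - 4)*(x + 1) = x^2 - 3*x - 4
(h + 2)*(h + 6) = h^2 + 8*h + 12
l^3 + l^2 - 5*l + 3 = (l - 1)^2*(l + 3)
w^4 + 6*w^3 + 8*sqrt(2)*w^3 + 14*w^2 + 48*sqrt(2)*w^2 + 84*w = w*(w + 6)*(w + sqrt(2))*(w + 7*sqrt(2))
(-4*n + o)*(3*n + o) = -12*n^2 - n*o + o^2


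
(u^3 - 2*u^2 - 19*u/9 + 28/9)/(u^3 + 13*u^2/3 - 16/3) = (u - 7/3)/(u + 4)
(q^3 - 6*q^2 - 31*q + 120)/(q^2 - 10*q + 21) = (q^2 - 3*q - 40)/(q - 7)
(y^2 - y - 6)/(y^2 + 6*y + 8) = (y - 3)/(y + 4)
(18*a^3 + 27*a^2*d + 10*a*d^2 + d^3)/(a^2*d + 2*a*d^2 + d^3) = (18*a^2 + 9*a*d + d^2)/(d*(a + d))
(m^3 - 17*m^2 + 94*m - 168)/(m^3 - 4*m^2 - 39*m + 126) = (m^2 - 10*m + 24)/(m^2 + 3*m - 18)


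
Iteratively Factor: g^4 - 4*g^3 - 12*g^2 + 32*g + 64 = (g - 4)*(g^3 - 12*g - 16) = (g - 4)*(g + 2)*(g^2 - 2*g - 8) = (g - 4)^2*(g + 2)*(g + 2)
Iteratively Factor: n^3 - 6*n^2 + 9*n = (n - 3)*(n^2 - 3*n) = (n - 3)^2*(n)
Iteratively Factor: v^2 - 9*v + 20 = (v - 5)*(v - 4)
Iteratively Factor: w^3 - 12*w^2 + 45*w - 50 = (w - 5)*(w^2 - 7*w + 10) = (w - 5)*(w - 2)*(w - 5)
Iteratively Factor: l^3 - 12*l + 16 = (l - 2)*(l^2 + 2*l - 8) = (l - 2)*(l + 4)*(l - 2)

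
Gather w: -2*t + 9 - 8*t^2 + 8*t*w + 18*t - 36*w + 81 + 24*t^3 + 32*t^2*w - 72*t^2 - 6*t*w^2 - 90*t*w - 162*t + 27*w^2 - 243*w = 24*t^3 - 80*t^2 - 146*t + w^2*(27 - 6*t) + w*(32*t^2 - 82*t - 279) + 90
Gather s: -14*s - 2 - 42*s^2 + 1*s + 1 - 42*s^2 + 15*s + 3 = -84*s^2 + 2*s + 2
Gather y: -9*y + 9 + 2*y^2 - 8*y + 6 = 2*y^2 - 17*y + 15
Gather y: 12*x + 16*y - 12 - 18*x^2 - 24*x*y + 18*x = -18*x^2 + 30*x + y*(16 - 24*x) - 12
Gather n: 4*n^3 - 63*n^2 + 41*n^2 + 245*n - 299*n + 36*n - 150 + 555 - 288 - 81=4*n^3 - 22*n^2 - 18*n + 36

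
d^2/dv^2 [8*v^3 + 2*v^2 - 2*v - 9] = 48*v + 4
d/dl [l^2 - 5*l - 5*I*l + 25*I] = 2*l - 5 - 5*I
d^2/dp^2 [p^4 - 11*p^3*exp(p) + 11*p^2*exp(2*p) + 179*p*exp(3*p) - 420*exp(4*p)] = -11*p^3*exp(p) + 44*p^2*exp(2*p) - 66*p^2*exp(p) + 12*p^2 + 1611*p*exp(3*p) + 88*p*exp(2*p) - 66*p*exp(p) - 6720*exp(4*p) + 1074*exp(3*p) + 22*exp(2*p)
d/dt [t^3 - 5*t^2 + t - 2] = 3*t^2 - 10*t + 1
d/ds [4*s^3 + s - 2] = 12*s^2 + 1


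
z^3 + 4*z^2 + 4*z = z*(z + 2)^2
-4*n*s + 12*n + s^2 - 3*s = (-4*n + s)*(s - 3)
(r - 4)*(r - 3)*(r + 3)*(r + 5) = r^4 + r^3 - 29*r^2 - 9*r + 180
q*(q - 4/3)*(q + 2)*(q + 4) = q^4 + 14*q^3/3 - 32*q/3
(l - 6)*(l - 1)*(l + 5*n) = l^3 + 5*l^2*n - 7*l^2 - 35*l*n + 6*l + 30*n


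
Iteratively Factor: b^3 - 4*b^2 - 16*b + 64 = (b - 4)*(b^2 - 16) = (b - 4)^2*(b + 4)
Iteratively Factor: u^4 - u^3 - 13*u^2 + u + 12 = (u - 4)*(u^3 + 3*u^2 - u - 3) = (u - 4)*(u + 1)*(u^2 + 2*u - 3) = (u - 4)*(u + 1)*(u + 3)*(u - 1)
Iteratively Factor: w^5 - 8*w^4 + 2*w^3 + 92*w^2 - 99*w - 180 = (w + 3)*(w^4 - 11*w^3 + 35*w^2 - 13*w - 60) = (w - 3)*(w + 3)*(w^3 - 8*w^2 + 11*w + 20) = (w - 3)*(w + 1)*(w + 3)*(w^2 - 9*w + 20) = (w - 4)*(w - 3)*(w + 1)*(w + 3)*(w - 5)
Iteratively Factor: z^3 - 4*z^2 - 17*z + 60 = (z + 4)*(z^2 - 8*z + 15) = (z - 5)*(z + 4)*(z - 3)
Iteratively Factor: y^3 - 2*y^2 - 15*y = (y)*(y^2 - 2*y - 15) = y*(y + 3)*(y - 5)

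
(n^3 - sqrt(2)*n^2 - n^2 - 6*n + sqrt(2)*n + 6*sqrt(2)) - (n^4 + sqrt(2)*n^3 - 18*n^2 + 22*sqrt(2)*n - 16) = -n^4 - sqrt(2)*n^3 + n^3 - sqrt(2)*n^2 + 17*n^2 - 21*sqrt(2)*n - 6*n + 6*sqrt(2) + 16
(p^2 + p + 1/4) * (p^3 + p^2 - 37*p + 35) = p^5 + 2*p^4 - 143*p^3/4 - 7*p^2/4 + 103*p/4 + 35/4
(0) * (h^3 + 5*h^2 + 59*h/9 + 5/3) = 0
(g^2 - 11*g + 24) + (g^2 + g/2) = 2*g^2 - 21*g/2 + 24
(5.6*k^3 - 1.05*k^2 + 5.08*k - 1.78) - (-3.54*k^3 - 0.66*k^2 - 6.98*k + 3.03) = 9.14*k^3 - 0.39*k^2 + 12.06*k - 4.81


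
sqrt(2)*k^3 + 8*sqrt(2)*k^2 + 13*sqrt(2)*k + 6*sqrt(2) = (k + 1)*(k + 6)*(sqrt(2)*k + sqrt(2))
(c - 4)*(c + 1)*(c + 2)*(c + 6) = c^4 + 5*c^3 - 16*c^2 - 68*c - 48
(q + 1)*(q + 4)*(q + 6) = q^3 + 11*q^2 + 34*q + 24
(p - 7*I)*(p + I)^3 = p^4 - 4*I*p^3 + 18*p^2 + 20*I*p - 7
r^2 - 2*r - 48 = (r - 8)*(r + 6)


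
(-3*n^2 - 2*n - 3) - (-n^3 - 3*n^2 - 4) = n^3 - 2*n + 1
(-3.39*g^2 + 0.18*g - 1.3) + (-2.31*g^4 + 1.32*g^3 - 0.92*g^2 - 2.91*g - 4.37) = -2.31*g^4 + 1.32*g^3 - 4.31*g^2 - 2.73*g - 5.67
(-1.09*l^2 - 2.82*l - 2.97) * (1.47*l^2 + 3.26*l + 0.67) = -1.6023*l^4 - 7.6988*l^3 - 14.2894*l^2 - 11.5716*l - 1.9899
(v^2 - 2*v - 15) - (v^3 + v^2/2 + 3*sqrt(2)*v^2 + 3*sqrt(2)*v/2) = -v^3 - 3*sqrt(2)*v^2 + v^2/2 - 3*sqrt(2)*v/2 - 2*v - 15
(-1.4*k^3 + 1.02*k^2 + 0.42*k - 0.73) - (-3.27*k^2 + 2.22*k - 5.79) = -1.4*k^3 + 4.29*k^2 - 1.8*k + 5.06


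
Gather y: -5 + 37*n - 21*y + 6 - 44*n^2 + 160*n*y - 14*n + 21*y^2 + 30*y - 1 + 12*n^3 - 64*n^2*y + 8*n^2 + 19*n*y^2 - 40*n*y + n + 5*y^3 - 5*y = 12*n^3 - 36*n^2 + 24*n + 5*y^3 + y^2*(19*n + 21) + y*(-64*n^2 + 120*n + 4)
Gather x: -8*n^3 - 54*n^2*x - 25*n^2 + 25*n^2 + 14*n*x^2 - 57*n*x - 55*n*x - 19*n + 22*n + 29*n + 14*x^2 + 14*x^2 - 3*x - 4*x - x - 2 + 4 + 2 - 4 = -8*n^3 + 32*n + x^2*(14*n + 28) + x*(-54*n^2 - 112*n - 8)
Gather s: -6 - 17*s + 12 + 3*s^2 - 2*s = 3*s^2 - 19*s + 6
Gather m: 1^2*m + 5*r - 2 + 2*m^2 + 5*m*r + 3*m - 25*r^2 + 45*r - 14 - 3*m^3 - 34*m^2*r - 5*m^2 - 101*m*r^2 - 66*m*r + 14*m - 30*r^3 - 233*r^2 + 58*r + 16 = -3*m^3 + m^2*(-34*r - 3) + m*(-101*r^2 - 61*r + 18) - 30*r^3 - 258*r^2 + 108*r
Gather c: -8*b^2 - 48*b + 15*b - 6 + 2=-8*b^2 - 33*b - 4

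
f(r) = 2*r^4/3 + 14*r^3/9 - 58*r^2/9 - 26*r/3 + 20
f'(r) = 8*r^3/3 + 14*r^2/3 - 116*r/9 - 26/3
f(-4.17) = 32.86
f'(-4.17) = -67.14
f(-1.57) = 15.75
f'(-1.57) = 12.75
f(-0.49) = 22.55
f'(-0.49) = -1.54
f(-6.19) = 436.53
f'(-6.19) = -382.55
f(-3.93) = 19.14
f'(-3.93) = -47.80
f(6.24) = 1103.70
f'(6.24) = 740.54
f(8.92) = 4754.50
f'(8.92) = 2140.29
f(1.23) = 4.01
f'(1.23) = -12.50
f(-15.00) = 27200.00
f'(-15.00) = -7765.33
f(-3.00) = 0.00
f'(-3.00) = 0.00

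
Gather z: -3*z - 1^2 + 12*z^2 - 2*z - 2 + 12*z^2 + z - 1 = 24*z^2 - 4*z - 4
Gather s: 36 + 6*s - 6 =6*s + 30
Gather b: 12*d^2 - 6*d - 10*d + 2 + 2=12*d^2 - 16*d + 4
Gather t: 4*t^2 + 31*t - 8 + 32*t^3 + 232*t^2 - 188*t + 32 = 32*t^3 + 236*t^2 - 157*t + 24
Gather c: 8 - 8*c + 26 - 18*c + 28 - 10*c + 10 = 72 - 36*c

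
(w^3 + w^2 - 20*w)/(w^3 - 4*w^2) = (w + 5)/w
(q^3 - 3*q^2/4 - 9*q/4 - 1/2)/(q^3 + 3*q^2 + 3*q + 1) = (4*q^2 - 7*q - 2)/(4*(q^2 + 2*q + 1))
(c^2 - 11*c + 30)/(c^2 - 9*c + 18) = (c - 5)/(c - 3)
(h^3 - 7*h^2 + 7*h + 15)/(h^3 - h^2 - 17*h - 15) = (h - 3)/(h + 3)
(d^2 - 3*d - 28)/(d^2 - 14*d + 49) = (d + 4)/(d - 7)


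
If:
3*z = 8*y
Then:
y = 3*z/8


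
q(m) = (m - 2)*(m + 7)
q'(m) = 2*m + 5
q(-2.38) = -20.24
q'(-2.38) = 0.24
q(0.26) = -12.63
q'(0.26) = 5.52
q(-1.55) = -19.35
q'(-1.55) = 1.90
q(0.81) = -9.29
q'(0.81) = 6.62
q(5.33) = 41.06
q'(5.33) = 15.66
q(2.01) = 0.09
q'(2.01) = 9.02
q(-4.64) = -15.67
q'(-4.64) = -4.28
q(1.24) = -6.26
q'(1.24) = 7.48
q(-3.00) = -20.00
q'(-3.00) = -1.00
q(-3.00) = -20.00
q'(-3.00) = -1.00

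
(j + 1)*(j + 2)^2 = j^3 + 5*j^2 + 8*j + 4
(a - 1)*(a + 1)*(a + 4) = a^3 + 4*a^2 - a - 4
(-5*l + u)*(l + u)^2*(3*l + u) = -15*l^4 - 32*l^3*u - 18*l^2*u^2 + u^4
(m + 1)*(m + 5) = m^2 + 6*m + 5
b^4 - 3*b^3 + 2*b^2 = b^2*(b - 2)*(b - 1)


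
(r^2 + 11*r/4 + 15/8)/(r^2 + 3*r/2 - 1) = (8*r^2 + 22*r + 15)/(4*(2*r^2 + 3*r - 2))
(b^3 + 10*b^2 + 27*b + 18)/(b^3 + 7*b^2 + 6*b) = (b + 3)/b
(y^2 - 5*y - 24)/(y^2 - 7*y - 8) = (y + 3)/(y + 1)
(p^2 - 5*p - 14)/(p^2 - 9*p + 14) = (p + 2)/(p - 2)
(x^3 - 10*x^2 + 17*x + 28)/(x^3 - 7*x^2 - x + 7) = (x - 4)/(x - 1)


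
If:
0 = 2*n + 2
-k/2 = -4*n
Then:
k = -8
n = -1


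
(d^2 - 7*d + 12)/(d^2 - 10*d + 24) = (d - 3)/(d - 6)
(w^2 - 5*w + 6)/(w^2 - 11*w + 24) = (w - 2)/(w - 8)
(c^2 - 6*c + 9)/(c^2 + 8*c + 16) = (c^2 - 6*c + 9)/(c^2 + 8*c + 16)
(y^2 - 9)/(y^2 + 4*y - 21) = (y + 3)/(y + 7)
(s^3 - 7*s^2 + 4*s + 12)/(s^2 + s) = s - 8 + 12/s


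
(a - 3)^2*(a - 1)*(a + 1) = a^4 - 6*a^3 + 8*a^2 + 6*a - 9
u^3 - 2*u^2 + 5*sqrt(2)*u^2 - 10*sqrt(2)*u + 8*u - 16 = (u - 2)*(u + sqrt(2))*(u + 4*sqrt(2))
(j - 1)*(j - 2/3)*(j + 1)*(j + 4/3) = j^4 + 2*j^3/3 - 17*j^2/9 - 2*j/3 + 8/9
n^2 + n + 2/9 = (n + 1/3)*(n + 2/3)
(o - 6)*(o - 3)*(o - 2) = o^3 - 11*o^2 + 36*o - 36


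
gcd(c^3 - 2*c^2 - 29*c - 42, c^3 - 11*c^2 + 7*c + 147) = c^2 - 4*c - 21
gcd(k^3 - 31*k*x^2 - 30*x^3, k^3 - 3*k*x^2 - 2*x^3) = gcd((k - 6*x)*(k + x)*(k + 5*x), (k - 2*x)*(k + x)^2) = k + x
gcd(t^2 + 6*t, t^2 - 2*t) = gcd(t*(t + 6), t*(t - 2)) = t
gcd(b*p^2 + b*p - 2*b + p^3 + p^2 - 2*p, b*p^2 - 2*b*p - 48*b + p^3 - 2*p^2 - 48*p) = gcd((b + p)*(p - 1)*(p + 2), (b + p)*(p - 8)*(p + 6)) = b + p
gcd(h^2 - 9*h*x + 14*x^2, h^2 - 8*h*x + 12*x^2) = -h + 2*x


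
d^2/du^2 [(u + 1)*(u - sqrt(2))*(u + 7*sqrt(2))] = 6*u + 2 + 12*sqrt(2)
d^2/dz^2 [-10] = 0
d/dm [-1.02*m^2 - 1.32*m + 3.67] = -2.04*m - 1.32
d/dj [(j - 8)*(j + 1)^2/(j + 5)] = (j + 1)*(-(j - 8)*(j + 1) + 3*(j - 5)*(j + 5))/(j + 5)^2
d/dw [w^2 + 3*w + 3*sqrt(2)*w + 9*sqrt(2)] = 2*w + 3 + 3*sqrt(2)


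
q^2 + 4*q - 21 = (q - 3)*(q + 7)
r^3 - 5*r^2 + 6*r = r*(r - 3)*(r - 2)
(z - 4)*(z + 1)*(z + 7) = z^3 + 4*z^2 - 25*z - 28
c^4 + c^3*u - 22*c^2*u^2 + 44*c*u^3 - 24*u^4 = (c - 2*u)^2*(c - u)*(c + 6*u)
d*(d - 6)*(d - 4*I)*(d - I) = d^4 - 6*d^3 - 5*I*d^3 - 4*d^2 + 30*I*d^2 + 24*d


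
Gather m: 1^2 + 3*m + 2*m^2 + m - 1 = 2*m^2 + 4*m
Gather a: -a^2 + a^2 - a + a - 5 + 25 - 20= 0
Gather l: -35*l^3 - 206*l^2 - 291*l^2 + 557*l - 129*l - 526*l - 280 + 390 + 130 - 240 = -35*l^3 - 497*l^2 - 98*l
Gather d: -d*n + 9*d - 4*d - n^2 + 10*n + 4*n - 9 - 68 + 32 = d*(5 - n) - n^2 + 14*n - 45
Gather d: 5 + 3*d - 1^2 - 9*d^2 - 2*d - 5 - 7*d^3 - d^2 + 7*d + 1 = -7*d^3 - 10*d^2 + 8*d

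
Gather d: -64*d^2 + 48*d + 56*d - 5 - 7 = -64*d^2 + 104*d - 12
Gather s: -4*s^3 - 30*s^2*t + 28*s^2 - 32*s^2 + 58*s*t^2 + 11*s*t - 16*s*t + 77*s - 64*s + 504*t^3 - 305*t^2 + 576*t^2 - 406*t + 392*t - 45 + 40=-4*s^3 + s^2*(-30*t - 4) + s*(58*t^2 - 5*t + 13) + 504*t^3 + 271*t^2 - 14*t - 5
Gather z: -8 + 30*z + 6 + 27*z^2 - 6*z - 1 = 27*z^2 + 24*z - 3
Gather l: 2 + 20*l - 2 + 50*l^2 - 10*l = 50*l^2 + 10*l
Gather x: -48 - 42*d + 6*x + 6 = -42*d + 6*x - 42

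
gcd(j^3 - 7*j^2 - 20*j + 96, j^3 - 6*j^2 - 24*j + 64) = j^2 - 4*j - 32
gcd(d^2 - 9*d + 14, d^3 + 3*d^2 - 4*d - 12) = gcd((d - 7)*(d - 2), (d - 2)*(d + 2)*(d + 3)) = d - 2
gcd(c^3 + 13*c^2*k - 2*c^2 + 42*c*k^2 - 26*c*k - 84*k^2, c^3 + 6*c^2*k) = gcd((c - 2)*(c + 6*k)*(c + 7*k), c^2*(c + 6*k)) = c + 6*k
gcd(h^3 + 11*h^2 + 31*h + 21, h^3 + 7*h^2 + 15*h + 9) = h^2 + 4*h + 3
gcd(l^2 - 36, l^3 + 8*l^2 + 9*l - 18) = l + 6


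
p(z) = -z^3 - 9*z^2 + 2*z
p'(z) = -3*z^2 - 18*z + 2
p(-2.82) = -54.79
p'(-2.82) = 28.90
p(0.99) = -7.81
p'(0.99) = -18.76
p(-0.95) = -9.17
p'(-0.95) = 16.39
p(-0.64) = -4.70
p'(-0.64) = 12.29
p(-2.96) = -58.84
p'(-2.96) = 29.00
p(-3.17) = -64.93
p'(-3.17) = 28.91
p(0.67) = -3.00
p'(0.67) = -11.41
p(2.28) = -54.08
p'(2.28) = -54.64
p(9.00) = -1440.00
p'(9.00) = -403.00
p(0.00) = 0.00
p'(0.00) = 2.00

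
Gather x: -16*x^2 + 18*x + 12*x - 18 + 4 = -16*x^2 + 30*x - 14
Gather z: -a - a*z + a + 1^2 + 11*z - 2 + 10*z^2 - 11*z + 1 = -a*z + 10*z^2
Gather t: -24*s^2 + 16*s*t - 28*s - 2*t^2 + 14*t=-24*s^2 - 28*s - 2*t^2 + t*(16*s + 14)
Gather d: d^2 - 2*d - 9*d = d^2 - 11*d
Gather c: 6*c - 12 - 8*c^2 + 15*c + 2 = -8*c^2 + 21*c - 10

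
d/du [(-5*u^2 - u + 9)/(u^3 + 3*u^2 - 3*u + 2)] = (5*u^4 + 2*u^3 - 9*u^2 - 74*u + 25)/(u^6 + 6*u^5 + 3*u^4 - 14*u^3 + 21*u^2 - 12*u + 4)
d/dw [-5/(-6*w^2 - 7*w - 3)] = 5*(-12*w - 7)/(6*w^2 + 7*w + 3)^2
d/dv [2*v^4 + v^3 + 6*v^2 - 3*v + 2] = 8*v^3 + 3*v^2 + 12*v - 3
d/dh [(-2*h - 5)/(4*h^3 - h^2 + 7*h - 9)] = (-8*h^3 + 2*h^2 - 14*h + (2*h + 5)*(12*h^2 - 2*h + 7) + 18)/(4*h^3 - h^2 + 7*h - 9)^2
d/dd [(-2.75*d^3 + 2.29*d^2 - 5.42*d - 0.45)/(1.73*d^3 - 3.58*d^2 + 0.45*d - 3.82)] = (5.8833*d^4 + 16.2782*d^3 + 15.4774*d^2 - 20.7176*d + 20.9069)/(2.9929*d^6 - 12.3868*d^5 + 14.3734*d^4 - 16.4392*d^3 + 27.5537*d^2 - 3.438*d + 14.5924)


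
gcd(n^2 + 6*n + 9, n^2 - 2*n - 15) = n + 3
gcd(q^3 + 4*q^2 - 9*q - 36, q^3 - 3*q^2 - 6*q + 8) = 1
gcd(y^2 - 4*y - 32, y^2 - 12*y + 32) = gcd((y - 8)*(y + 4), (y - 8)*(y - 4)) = y - 8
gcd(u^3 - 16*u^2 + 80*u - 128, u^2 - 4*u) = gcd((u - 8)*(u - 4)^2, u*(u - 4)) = u - 4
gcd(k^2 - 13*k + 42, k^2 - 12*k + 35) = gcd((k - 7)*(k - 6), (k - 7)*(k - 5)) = k - 7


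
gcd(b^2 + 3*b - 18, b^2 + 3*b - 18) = b^2 + 3*b - 18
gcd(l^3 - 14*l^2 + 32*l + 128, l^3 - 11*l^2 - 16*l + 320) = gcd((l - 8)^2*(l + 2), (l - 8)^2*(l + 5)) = l^2 - 16*l + 64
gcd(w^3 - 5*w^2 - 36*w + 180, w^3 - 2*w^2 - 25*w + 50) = w - 5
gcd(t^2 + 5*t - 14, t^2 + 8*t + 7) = t + 7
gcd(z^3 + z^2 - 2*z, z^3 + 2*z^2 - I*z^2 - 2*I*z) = z^2 + 2*z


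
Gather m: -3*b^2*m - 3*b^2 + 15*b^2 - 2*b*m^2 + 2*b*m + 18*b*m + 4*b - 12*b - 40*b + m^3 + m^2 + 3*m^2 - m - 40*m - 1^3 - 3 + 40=12*b^2 - 48*b + m^3 + m^2*(4 - 2*b) + m*(-3*b^2 + 20*b - 41) + 36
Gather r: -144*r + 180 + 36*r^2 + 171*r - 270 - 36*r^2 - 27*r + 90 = 0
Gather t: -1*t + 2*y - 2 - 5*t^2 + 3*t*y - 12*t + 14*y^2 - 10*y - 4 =-5*t^2 + t*(3*y - 13) + 14*y^2 - 8*y - 6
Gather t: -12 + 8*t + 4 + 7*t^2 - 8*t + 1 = 7*t^2 - 7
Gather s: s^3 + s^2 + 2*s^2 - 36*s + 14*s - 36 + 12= s^3 + 3*s^2 - 22*s - 24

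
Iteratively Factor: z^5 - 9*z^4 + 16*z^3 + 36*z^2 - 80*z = (z - 5)*(z^4 - 4*z^3 - 4*z^2 + 16*z) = z*(z - 5)*(z^3 - 4*z^2 - 4*z + 16) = z*(z - 5)*(z + 2)*(z^2 - 6*z + 8) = z*(z - 5)*(z - 4)*(z + 2)*(z - 2)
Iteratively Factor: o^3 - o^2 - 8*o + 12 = (o + 3)*(o^2 - 4*o + 4) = (o - 2)*(o + 3)*(o - 2)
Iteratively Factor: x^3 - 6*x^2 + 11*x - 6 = (x - 2)*(x^2 - 4*x + 3) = (x - 2)*(x - 1)*(x - 3)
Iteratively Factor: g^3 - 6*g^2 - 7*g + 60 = (g - 5)*(g^2 - g - 12) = (g - 5)*(g + 3)*(g - 4)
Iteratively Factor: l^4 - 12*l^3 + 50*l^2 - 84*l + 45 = (l - 1)*(l^3 - 11*l^2 + 39*l - 45) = (l - 5)*(l - 1)*(l^2 - 6*l + 9) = (l - 5)*(l - 3)*(l - 1)*(l - 3)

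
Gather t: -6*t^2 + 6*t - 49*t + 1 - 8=-6*t^2 - 43*t - 7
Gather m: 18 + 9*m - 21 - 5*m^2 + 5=-5*m^2 + 9*m + 2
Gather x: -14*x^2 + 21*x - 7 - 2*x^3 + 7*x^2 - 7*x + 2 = -2*x^3 - 7*x^2 + 14*x - 5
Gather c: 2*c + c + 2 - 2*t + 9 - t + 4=3*c - 3*t + 15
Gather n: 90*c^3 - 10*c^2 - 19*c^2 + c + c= 90*c^3 - 29*c^2 + 2*c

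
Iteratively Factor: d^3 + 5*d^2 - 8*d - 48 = (d + 4)*(d^2 + d - 12) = (d - 3)*(d + 4)*(d + 4)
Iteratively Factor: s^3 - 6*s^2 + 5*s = (s - 5)*(s^2 - s) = s*(s - 5)*(s - 1)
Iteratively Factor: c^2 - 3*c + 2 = (c - 2)*(c - 1)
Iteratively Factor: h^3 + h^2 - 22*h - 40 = (h - 5)*(h^2 + 6*h + 8) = (h - 5)*(h + 4)*(h + 2)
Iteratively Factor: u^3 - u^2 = (u - 1)*(u^2) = u*(u - 1)*(u)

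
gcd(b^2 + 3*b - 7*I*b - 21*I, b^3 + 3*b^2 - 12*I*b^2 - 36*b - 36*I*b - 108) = b + 3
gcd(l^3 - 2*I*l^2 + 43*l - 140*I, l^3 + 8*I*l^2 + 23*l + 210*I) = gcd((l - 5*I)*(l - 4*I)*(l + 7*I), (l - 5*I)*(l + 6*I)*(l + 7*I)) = l^2 + 2*I*l + 35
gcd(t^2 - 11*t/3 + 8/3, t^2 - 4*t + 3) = t - 1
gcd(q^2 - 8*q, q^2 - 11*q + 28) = 1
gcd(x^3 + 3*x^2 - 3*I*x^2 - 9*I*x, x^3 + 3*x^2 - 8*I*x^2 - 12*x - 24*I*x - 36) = x + 3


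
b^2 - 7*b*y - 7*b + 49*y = (b - 7)*(b - 7*y)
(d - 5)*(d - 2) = d^2 - 7*d + 10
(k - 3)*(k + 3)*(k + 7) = k^3 + 7*k^2 - 9*k - 63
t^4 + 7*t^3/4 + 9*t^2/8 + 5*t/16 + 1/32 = (t + 1/4)*(t + 1/2)^3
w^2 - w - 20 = (w - 5)*(w + 4)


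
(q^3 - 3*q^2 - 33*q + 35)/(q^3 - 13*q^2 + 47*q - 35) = (q + 5)/(q - 5)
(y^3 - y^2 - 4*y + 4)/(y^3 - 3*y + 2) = (y - 2)/(y - 1)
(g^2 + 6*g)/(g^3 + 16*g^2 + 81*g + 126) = g/(g^2 + 10*g + 21)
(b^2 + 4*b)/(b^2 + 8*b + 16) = b/(b + 4)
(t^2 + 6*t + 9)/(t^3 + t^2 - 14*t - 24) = (t + 3)/(t^2 - 2*t - 8)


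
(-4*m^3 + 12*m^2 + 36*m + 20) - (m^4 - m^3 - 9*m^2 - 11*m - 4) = -m^4 - 3*m^3 + 21*m^2 + 47*m + 24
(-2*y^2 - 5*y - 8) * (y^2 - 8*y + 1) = -2*y^4 + 11*y^3 + 30*y^2 + 59*y - 8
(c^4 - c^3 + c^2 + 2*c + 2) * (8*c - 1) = 8*c^5 - 9*c^4 + 9*c^3 + 15*c^2 + 14*c - 2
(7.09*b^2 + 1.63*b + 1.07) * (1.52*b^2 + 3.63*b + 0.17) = 10.7768*b^4 + 28.2143*b^3 + 8.7486*b^2 + 4.1612*b + 0.1819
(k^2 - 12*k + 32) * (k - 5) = k^3 - 17*k^2 + 92*k - 160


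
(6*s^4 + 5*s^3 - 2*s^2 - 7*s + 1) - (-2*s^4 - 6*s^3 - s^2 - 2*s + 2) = 8*s^4 + 11*s^3 - s^2 - 5*s - 1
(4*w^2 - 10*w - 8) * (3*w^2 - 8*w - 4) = 12*w^4 - 62*w^3 + 40*w^2 + 104*w + 32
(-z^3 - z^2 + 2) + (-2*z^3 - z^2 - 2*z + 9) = -3*z^3 - 2*z^2 - 2*z + 11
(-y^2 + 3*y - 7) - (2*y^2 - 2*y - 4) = -3*y^2 + 5*y - 3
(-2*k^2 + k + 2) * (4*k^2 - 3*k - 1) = -8*k^4 + 10*k^3 + 7*k^2 - 7*k - 2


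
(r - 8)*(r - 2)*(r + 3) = r^3 - 7*r^2 - 14*r + 48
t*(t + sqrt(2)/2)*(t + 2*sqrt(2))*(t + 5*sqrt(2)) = t^4 + 15*sqrt(2)*t^3/2 + 27*t^2 + 10*sqrt(2)*t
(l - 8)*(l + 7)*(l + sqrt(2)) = l^3 - l^2 + sqrt(2)*l^2 - 56*l - sqrt(2)*l - 56*sqrt(2)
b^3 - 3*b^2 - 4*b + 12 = (b - 3)*(b - 2)*(b + 2)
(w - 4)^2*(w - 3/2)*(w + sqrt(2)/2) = w^4 - 19*w^3/2 + sqrt(2)*w^3/2 - 19*sqrt(2)*w^2/4 + 28*w^2 - 24*w + 14*sqrt(2)*w - 12*sqrt(2)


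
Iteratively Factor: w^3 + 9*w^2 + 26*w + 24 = (w + 3)*(w^2 + 6*w + 8) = (w + 2)*(w + 3)*(w + 4)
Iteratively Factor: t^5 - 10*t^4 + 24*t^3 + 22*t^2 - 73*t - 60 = (t + 1)*(t^4 - 11*t^3 + 35*t^2 - 13*t - 60) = (t + 1)^2*(t^3 - 12*t^2 + 47*t - 60) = (t - 4)*(t + 1)^2*(t^2 - 8*t + 15) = (t - 5)*(t - 4)*(t + 1)^2*(t - 3)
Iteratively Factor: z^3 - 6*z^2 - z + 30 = (z - 5)*(z^2 - z - 6) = (z - 5)*(z + 2)*(z - 3)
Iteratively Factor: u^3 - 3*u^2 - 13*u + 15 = (u + 3)*(u^2 - 6*u + 5) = (u - 5)*(u + 3)*(u - 1)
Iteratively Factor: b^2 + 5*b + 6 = (b + 2)*(b + 3)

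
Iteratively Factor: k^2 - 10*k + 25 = (k - 5)*(k - 5)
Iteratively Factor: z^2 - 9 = (z - 3)*(z + 3)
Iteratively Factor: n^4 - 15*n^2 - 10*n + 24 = (n + 2)*(n^3 - 2*n^2 - 11*n + 12) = (n + 2)*(n + 3)*(n^2 - 5*n + 4) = (n - 1)*(n + 2)*(n + 3)*(n - 4)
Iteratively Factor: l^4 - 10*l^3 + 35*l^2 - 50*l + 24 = (l - 2)*(l^3 - 8*l^2 + 19*l - 12) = (l - 2)*(l - 1)*(l^2 - 7*l + 12) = (l - 3)*(l - 2)*(l - 1)*(l - 4)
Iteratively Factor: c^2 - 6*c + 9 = (c - 3)*(c - 3)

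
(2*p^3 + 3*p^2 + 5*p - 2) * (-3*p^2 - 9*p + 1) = -6*p^5 - 27*p^4 - 40*p^3 - 36*p^2 + 23*p - 2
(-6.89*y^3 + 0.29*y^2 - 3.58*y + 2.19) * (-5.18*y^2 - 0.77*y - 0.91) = 35.6902*y^5 + 3.8031*y^4 + 24.591*y^3 - 8.8515*y^2 + 1.5715*y - 1.9929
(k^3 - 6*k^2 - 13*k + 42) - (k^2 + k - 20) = k^3 - 7*k^2 - 14*k + 62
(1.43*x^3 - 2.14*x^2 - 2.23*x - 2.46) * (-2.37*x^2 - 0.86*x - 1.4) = -3.3891*x^5 + 3.842*x^4 + 5.1235*x^3 + 10.744*x^2 + 5.2376*x + 3.444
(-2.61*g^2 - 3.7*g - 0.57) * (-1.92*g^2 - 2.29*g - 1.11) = 5.0112*g^4 + 13.0809*g^3 + 12.4645*g^2 + 5.4123*g + 0.6327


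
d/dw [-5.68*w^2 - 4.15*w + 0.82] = -11.36*w - 4.15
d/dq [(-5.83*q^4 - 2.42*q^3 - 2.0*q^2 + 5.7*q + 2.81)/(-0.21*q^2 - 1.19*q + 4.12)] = (2.4486*q^5 + 21.3213*q^4 - 90.3188*q^3 - 26.3342*q^2 - 15.2998*q + 26.8279)/(0.0441*q^4 + 0.4998*q^3 - 0.3143*q^2 - 9.8056*q + 16.9744)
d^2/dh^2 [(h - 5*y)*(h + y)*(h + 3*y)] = 6*h - 2*y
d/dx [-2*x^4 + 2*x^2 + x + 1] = -8*x^3 + 4*x + 1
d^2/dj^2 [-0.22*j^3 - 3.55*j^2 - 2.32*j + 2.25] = -1.32*j - 7.1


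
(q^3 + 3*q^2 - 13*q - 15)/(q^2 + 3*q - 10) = (q^2 - 2*q - 3)/(q - 2)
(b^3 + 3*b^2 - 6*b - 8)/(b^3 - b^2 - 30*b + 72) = (b^3 + 3*b^2 - 6*b - 8)/(b^3 - b^2 - 30*b + 72)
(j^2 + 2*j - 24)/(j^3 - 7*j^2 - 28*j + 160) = (j + 6)/(j^2 - 3*j - 40)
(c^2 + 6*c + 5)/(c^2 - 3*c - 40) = (c + 1)/(c - 8)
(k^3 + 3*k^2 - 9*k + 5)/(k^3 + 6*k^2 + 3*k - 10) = (k - 1)/(k + 2)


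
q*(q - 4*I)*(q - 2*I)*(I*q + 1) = I*q^4 + 7*q^3 - 14*I*q^2 - 8*q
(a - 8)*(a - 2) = a^2 - 10*a + 16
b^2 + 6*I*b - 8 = (b + 2*I)*(b + 4*I)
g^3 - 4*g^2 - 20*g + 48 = (g - 6)*(g - 2)*(g + 4)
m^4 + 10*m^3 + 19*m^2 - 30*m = m*(m - 1)*(m + 5)*(m + 6)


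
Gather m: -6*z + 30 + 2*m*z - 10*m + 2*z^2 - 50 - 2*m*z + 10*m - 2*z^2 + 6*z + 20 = 0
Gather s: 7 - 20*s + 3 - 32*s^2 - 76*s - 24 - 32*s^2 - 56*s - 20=-64*s^2 - 152*s - 34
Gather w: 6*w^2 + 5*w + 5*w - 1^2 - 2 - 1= 6*w^2 + 10*w - 4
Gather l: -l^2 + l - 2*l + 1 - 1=-l^2 - l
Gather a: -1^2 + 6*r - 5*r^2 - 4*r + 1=-5*r^2 + 2*r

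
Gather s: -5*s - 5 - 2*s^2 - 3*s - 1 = -2*s^2 - 8*s - 6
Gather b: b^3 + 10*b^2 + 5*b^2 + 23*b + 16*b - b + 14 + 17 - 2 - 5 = b^3 + 15*b^2 + 38*b + 24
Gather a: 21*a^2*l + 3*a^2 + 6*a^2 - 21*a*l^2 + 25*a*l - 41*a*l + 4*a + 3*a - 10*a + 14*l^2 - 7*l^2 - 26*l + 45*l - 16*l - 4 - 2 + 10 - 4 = a^2*(21*l + 9) + a*(-21*l^2 - 16*l - 3) + 7*l^2 + 3*l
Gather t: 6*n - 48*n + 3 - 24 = -42*n - 21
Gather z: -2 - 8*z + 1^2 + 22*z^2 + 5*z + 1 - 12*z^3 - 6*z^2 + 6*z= -12*z^3 + 16*z^2 + 3*z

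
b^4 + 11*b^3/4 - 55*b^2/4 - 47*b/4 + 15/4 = (b - 3)*(b - 1/4)*(b + 1)*(b + 5)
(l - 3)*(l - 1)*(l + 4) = l^3 - 13*l + 12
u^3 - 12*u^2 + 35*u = u*(u - 7)*(u - 5)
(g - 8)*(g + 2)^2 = g^3 - 4*g^2 - 28*g - 32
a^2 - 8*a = a*(a - 8)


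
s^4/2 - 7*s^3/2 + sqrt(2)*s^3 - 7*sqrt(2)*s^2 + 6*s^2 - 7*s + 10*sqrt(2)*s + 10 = (s/2 + sqrt(2)/2)*(s - 5)*(s - 2)*(s + sqrt(2))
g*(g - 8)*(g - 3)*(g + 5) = g^4 - 6*g^3 - 31*g^2 + 120*g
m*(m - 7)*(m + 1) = m^3 - 6*m^2 - 7*m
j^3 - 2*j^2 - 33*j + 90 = (j - 5)*(j - 3)*(j + 6)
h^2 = h^2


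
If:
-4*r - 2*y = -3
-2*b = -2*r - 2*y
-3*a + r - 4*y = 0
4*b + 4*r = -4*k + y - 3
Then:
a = 1/4 - 3*y/2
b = y/2 + 3/4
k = y/4 - 9/4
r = 3/4 - y/2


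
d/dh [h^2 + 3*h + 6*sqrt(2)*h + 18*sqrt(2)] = 2*h + 3 + 6*sqrt(2)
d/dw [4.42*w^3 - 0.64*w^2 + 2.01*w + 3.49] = 13.26*w^2 - 1.28*w + 2.01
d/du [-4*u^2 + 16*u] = 16 - 8*u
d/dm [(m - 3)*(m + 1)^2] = (m + 1)*(3*m - 5)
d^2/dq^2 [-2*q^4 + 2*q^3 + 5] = 12*q*(1 - 2*q)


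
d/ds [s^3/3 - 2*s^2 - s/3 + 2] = s^2 - 4*s - 1/3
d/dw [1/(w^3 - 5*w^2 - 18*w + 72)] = (-3*w^2 + 10*w + 18)/(w^3 - 5*w^2 - 18*w + 72)^2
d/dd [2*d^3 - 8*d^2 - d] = 6*d^2 - 16*d - 1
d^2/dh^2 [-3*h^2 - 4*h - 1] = -6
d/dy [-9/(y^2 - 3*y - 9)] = 9*(2*y - 3)/(-y^2 + 3*y + 9)^2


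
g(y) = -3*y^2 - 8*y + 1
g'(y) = -6*y - 8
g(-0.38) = 3.61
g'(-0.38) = -5.72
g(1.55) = -18.61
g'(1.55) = -17.30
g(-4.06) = -15.97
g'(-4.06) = 16.36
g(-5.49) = -45.50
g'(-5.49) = 24.94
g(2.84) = -45.92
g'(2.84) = -25.04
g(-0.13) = 1.99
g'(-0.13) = -7.22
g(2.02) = -27.40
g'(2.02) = -20.12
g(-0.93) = 5.85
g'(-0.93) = -2.42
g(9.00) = -314.00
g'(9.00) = -62.00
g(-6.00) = -59.00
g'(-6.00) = 28.00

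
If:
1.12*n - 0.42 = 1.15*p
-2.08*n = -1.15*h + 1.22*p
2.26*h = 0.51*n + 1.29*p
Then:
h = -0.14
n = 0.09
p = -0.28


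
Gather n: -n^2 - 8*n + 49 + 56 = -n^2 - 8*n + 105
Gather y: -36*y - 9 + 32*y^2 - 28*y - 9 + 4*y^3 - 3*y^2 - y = 4*y^3 + 29*y^2 - 65*y - 18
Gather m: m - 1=m - 1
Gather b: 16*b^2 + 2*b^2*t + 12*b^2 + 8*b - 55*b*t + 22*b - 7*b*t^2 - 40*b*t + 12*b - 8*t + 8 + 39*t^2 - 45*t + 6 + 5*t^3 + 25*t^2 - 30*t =b^2*(2*t + 28) + b*(-7*t^2 - 95*t + 42) + 5*t^3 + 64*t^2 - 83*t + 14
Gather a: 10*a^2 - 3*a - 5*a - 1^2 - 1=10*a^2 - 8*a - 2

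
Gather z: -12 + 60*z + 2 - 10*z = 50*z - 10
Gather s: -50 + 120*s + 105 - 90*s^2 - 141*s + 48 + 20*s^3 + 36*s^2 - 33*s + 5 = 20*s^3 - 54*s^2 - 54*s + 108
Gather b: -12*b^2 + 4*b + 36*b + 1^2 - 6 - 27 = -12*b^2 + 40*b - 32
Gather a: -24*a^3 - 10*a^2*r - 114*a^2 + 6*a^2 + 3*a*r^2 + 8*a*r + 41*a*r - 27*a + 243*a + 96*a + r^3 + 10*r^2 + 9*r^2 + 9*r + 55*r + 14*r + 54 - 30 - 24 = -24*a^3 + a^2*(-10*r - 108) + a*(3*r^2 + 49*r + 312) + r^3 + 19*r^2 + 78*r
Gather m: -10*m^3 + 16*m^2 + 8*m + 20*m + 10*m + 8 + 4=-10*m^3 + 16*m^2 + 38*m + 12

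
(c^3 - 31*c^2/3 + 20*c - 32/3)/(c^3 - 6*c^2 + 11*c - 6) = (3*c^2 - 28*c + 32)/(3*(c^2 - 5*c + 6))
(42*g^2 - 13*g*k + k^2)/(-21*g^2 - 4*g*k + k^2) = (-6*g + k)/(3*g + k)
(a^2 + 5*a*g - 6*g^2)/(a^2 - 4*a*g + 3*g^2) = (a + 6*g)/(a - 3*g)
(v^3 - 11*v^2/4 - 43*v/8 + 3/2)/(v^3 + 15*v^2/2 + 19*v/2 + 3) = (8*v^3 - 22*v^2 - 43*v + 12)/(4*(2*v^3 + 15*v^2 + 19*v + 6))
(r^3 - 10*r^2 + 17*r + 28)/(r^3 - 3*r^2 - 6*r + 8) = (r^2 - 6*r - 7)/(r^2 + r - 2)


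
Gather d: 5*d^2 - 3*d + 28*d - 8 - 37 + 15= 5*d^2 + 25*d - 30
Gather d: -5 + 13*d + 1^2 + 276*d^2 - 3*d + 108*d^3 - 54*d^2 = 108*d^3 + 222*d^2 + 10*d - 4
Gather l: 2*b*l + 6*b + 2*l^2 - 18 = 2*b*l + 6*b + 2*l^2 - 18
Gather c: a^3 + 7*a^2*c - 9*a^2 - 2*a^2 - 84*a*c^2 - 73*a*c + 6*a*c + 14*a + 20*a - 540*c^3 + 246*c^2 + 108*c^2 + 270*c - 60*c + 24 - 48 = a^3 - 11*a^2 + 34*a - 540*c^3 + c^2*(354 - 84*a) + c*(7*a^2 - 67*a + 210) - 24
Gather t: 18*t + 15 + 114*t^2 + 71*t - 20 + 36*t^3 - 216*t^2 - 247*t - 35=36*t^3 - 102*t^2 - 158*t - 40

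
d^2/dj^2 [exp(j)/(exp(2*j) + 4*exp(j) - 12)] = (exp(4*j) - 4*exp(3*j) + 72*exp(2*j) + 48*exp(j) + 144)*exp(j)/(exp(6*j) + 12*exp(5*j) + 12*exp(4*j) - 224*exp(3*j) - 144*exp(2*j) + 1728*exp(j) - 1728)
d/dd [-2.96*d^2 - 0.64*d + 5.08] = -5.92*d - 0.64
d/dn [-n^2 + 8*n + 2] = 8 - 2*n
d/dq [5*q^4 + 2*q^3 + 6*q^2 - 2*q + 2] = 20*q^3 + 6*q^2 + 12*q - 2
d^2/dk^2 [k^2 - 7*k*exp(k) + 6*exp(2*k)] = -7*k*exp(k) + 24*exp(2*k) - 14*exp(k) + 2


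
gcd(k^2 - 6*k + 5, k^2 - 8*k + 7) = k - 1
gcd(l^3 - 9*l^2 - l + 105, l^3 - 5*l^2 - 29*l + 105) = l - 7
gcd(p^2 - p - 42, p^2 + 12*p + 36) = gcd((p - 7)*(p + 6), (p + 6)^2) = p + 6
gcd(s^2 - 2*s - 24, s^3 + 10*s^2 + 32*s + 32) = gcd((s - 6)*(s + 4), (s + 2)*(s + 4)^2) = s + 4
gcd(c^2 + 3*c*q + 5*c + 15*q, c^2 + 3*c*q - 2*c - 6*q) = c + 3*q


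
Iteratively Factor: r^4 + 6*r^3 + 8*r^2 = (r)*(r^3 + 6*r^2 + 8*r) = r*(r + 2)*(r^2 + 4*r) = r*(r + 2)*(r + 4)*(r)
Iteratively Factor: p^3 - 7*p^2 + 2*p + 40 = (p - 5)*(p^2 - 2*p - 8) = (p - 5)*(p - 4)*(p + 2)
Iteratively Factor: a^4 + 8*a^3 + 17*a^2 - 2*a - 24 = (a + 3)*(a^3 + 5*a^2 + 2*a - 8) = (a - 1)*(a + 3)*(a^2 + 6*a + 8) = (a - 1)*(a + 2)*(a + 3)*(a + 4)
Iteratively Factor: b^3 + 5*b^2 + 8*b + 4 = (b + 2)*(b^2 + 3*b + 2) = (b + 1)*(b + 2)*(b + 2)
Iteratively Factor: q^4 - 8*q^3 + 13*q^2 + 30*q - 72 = (q - 3)*(q^3 - 5*q^2 - 2*q + 24) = (q - 3)*(q + 2)*(q^2 - 7*q + 12) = (q - 4)*(q - 3)*(q + 2)*(q - 3)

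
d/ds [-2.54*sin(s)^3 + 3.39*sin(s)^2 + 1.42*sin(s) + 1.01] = (-7.62*sin(s)^2 + 6.78*sin(s) + 1.42)*cos(s)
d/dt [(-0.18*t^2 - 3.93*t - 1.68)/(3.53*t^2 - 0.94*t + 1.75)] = (14.0421*t^2 + 11.2308*t - 8.4567)/(12.4609*t^4 - 6.6364*t^3 + 13.2386*t^2 - 3.29*t + 3.0625)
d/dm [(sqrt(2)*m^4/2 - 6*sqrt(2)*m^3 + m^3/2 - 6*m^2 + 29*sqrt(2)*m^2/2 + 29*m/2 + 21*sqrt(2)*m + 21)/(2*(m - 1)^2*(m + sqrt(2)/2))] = (2*sqrt(2)*m^5 - 6*sqrt(2)*m^4 + 4*m^4 - 9*sqrt(2)*m^3 - 12*m^3 - 229*sqrt(2)*m^2 - 20*m^2 - 452*m - 5*sqrt(2)*m - 113*sqrt(2))/(4*(2*m^5 - 6*m^4 + 2*sqrt(2)*m^4 - 6*sqrt(2)*m^3 + 7*m^3 - 5*m^2 + 6*sqrt(2)*m^2 - 2*sqrt(2)*m + 3*m - 1))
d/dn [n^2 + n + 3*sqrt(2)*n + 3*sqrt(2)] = 2*n + 1 + 3*sqrt(2)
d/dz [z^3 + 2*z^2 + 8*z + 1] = 3*z^2 + 4*z + 8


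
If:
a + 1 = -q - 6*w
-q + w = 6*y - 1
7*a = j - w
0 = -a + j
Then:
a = 2/41 - 6*y/41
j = 2/41 - 6*y/41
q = 29/41 - 210*y/41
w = 36*y/41 - 12/41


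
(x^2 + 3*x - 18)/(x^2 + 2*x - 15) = (x + 6)/(x + 5)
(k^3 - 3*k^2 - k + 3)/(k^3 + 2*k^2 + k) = (k^2 - 4*k + 3)/(k*(k + 1))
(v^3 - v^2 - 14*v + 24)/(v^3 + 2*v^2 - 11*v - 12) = (v - 2)/(v + 1)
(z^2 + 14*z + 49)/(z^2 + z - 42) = (z + 7)/(z - 6)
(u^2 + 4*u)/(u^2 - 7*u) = (u + 4)/(u - 7)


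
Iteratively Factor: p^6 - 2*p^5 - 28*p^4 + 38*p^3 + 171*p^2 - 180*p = (p + 4)*(p^5 - 6*p^4 - 4*p^3 + 54*p^2 - 45*p) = (p - 1)*(p + 4)*(p^4 - 5*p^3 - 9*p^2 + 45*p) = p*(p - 1)*(p + 4)*(p^3 - 5*p^2 - 9*p + 45) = p*(p - 3)*(p - 1)*(p + 4)*(p^2 - 2*p - 15) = p*(p - 5)*(p - 3)*(p - 1)*(p + 4)*(p + 3)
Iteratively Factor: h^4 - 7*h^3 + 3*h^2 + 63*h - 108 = (h - 3)*(h^3 - 4*h^2 - 9*h + 36) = (h - 3)^2*(h^2 - h - 12) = (h - 3)^2*(h + 3)*(h - 4)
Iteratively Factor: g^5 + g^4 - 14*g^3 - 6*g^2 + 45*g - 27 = (g - 1)*(g^4 + 2*g^3 - 12*g^2 - 18*g + 27) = (g - 1)*(g + 3)*(g^3 - g^2 - 9*g + 9) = (g - 1)*(g + 3)^2*(g^2 - 4*g + 3) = (g - 3)*(g - 1)*(g + 3)^2*(g - 1)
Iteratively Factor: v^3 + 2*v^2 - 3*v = (v + 3)*(v^2 - v) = (v - 1)*(v + 3)*(v)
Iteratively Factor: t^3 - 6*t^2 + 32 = (t + 2)*(t^2 - 8*t + 16) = (t - 4)*(t + 2)*(t - 4)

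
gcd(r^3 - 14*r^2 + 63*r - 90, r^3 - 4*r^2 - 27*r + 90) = r^2 - 9*r + 18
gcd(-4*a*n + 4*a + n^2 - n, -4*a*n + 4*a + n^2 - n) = 4*a*n - 4*a - n^2 + n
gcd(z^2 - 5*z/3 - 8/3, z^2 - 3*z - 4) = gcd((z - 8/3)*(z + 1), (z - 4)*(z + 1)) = z + 1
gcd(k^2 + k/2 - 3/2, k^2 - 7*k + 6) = k - 1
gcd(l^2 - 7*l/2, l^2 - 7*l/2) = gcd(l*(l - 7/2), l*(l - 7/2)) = l^2 - 7*l/2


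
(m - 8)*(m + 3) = m^2 - 5*m - 24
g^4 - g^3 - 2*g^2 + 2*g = g*(g - 1)*(g - sqrt(2))*(g + sqrt(2))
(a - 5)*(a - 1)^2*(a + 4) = a^4 - 3*a^3 - 17*a^2 + 39*a - 20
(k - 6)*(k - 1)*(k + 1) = k^3 - 6*k^2 - k + 6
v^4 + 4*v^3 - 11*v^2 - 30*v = v*(v - 3)*(v + 2)*(v + 5)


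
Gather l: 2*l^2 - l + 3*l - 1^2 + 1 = 2*l^2 + 2*l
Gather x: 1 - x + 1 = 2 - x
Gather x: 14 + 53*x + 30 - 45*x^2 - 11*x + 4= -45*x^2 + 42*x + 48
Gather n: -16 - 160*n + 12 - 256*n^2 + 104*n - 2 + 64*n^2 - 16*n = -192*n^2 - 72*n - 6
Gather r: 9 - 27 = -18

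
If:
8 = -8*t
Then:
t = -1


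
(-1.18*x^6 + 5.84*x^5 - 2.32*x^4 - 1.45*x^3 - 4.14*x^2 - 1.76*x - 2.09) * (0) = 0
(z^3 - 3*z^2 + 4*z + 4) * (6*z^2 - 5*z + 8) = 6*z^5 - 23*z^4 + 47*z^3 - 20*z^2 + 12*z + 32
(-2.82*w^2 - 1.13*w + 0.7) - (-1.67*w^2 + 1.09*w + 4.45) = -1.15*w^2 - 2.22*w - 3.75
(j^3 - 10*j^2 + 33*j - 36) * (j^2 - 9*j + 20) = j^5 - 19*j^4 + 143*j^3 - 533*j^2 + 984*j - 720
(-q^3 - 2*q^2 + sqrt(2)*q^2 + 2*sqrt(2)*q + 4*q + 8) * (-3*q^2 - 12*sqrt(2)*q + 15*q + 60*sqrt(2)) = 3*q^5 - 9*q^4 + 9*sqrt(2)*q^4 - 66*q^3 - 27*sqrt(2)*q^3 - 138*sqrt(2)*q^2 + 108*q^2 + 144*sqrt(2)*q + 360*q + 480*sqrt(2)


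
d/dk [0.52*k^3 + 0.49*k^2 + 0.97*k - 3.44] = 1.56*k^2 + 0.98*k + 0.97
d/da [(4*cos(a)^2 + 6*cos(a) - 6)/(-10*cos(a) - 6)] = 2*(5*cos(a)^2 + 6*cos(a) + 12)*sin(a)/(5*cos(a) + 3)^2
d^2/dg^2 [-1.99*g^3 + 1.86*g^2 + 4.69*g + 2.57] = 3.72 - 11.94*g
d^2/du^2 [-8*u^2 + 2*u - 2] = -16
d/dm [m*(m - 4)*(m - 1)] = 3*m^2 - 10*m + 4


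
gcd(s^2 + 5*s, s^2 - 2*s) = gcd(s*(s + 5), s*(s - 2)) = s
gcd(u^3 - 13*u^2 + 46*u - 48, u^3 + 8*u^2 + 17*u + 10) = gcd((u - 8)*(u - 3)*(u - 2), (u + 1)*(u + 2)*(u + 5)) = 1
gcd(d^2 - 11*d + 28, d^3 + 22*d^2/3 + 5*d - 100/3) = 1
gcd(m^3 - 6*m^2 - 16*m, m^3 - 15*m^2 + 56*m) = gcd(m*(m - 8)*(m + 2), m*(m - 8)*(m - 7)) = m^2 - 8*m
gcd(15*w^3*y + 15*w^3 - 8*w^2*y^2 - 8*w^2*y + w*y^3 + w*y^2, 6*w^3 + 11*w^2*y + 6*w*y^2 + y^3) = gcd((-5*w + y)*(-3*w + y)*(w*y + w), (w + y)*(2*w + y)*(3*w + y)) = 1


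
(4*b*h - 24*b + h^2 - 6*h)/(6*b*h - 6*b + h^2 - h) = (4*b*h - 24*b + h^2 - 6*h)/(6*b*h - 6*b + h^2 - h)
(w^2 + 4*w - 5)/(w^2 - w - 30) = (w - 1)/(w - 6)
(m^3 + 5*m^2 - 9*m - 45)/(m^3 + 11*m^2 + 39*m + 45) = (m - 3)/(m + 3)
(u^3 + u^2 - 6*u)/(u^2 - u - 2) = u*(u + 3)/(u + 1)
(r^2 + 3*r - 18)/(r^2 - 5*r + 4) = (r^2 + 3*r - 18)/(r^2 - 5*r + 4)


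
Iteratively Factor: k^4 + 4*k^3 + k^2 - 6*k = (k + 3)*(k^3 + k^2 - 2*k) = k*(k + 3)*(k^2 + k - 2) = k*(k + 2)*(k + 3)*(k - 1)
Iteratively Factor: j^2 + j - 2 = (j - 1)*(j + 2)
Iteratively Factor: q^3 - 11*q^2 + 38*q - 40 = (q - 2)*(q^2 - 9*q + 20) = (q - 4)*(q - 2)*(q - 5)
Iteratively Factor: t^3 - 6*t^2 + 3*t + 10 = (t - 5)*(t^2 - t - 2) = (t - 5)*(t + 1)*(t - 2)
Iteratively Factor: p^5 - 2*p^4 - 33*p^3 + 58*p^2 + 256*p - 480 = (p - 5)*(p^4 + 3*p^3 - 18*p^2 - 32*p + 96) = (p - 5)*(p - 3)*(p^3 + 6*p^2 - 32) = (p - 5)*(p - 3)*(p + 4)*(p^2 + 2*p - 8) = (p - 5)*(p - 3)*(p - 2)*(p + 4)*(p + 4)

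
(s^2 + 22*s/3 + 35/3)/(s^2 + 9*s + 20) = (s + 7/3)/(s + 4)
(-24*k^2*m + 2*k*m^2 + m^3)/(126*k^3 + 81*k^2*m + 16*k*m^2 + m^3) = m*(-4*k + m)/(21*k^2 + 10*k*m + m^2)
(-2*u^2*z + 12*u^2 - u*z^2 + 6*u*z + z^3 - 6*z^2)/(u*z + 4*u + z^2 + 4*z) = (-2*u*z + 12*u + z^2 - 6*z)/(z + 4)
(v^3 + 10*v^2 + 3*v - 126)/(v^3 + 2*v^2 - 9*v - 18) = (v^2 + 13*v + 42)/(v^2 + 5*v + 6)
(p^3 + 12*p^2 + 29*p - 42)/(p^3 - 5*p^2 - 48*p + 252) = (p^2 + 5*p - 6)/(p^2 - 12*p + 36)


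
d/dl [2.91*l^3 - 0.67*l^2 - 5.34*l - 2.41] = 8.73*l^2 - 1.34*l - 5.34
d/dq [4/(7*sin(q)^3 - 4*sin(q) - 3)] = 4*(4 - 21*sin(q)^2)*cos(q)/(-7*sin(q)^3 + 4*sin(q) + 3)^2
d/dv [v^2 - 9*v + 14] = 2*v - 9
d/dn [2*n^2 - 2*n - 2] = 4*n - 2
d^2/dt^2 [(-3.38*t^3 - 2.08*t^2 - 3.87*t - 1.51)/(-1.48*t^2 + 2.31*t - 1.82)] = (-1.4210854715202e-14*t^5 + 2.8421709430404e-14*t^4 + 49.039204*t^3 - 99.03228*t^2 - 26.344248*t + 54.300442)/(3.241792*t^6 - 15.179472*t^5 + 35.651868*t^4 - 49.659687*t^3 + 43.842162*t^2 - 22.954932*t + 6.028568)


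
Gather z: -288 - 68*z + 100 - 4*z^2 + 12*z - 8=-4*z^2 - 56*z - 196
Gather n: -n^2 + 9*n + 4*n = -n^2 + 13*n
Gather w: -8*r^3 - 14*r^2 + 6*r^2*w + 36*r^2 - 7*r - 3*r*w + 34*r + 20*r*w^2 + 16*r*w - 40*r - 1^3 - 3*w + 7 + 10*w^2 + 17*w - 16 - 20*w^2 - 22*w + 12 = -8*r^3 + 22*r^2 - 13*r + w^2*(20*r - 10) + w*(6*r^2 + 13*r - 8) + 2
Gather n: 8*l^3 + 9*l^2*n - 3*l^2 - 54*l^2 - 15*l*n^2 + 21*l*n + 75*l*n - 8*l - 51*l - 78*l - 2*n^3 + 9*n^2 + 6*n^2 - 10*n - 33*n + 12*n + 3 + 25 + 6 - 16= 8*l^3 - 57*l^2 - 137*l - 2*n^3 + n^2*(15 - 15*l) + n*(9*l^2 + 96*l - 31) + 18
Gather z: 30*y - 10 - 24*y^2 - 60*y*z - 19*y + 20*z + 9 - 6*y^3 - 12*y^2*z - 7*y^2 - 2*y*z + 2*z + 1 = -6*y^3 - 31*y^2 + 11*y + z*(-12*y^2 - 62*y + 22)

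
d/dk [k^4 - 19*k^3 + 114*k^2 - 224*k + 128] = 4*k^3 - 57*k^2 + 228*k - 224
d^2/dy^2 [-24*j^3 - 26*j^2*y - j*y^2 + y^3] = -2*j + 6*y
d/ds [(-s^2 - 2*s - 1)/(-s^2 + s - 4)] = 3*(-s^2 + 2*s + 3)/(s^4 - 2*s^3 + 9*s^2 - 8*s + 16)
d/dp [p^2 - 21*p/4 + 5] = 2*p - 21/4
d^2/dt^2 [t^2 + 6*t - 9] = 2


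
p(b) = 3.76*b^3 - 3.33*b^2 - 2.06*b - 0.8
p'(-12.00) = 1702.18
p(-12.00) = -6952.88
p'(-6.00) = 443.98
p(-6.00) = -920.48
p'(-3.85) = 190.78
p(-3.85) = -256.80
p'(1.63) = 17.05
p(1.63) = 3.28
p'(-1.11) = 19.23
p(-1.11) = -7.76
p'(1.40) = 10.72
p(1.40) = 0.11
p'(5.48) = 300.19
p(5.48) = 506.68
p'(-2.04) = 58.47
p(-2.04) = -42.38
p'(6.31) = 405.04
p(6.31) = 798.27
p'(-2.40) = 78.90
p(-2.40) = -67.02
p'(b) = 11.28*b^2 - 6.66*b - 2.06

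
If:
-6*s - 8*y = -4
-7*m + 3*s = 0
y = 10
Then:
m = -38/7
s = -38/3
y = 10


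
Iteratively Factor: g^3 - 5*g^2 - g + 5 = (g - 1)*(g^2 - 4*g - 5) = (g - 1)*(g + 1)*(g - 5)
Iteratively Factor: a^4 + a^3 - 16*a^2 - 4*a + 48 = (a + 2)*(a^3 - a^2 - 14*a + 24) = (a + 2)*(a + 4)*(a^2 - 5*a + 6) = (a - 3)*(a + 2)*(a + 4)*(a - 2)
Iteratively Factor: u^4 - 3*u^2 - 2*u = (u + 1)*(u^3 - u^2 - 2*u) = (u - 2)*(u + 1)*(u^2 + u) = u*(u - 2)*(u + 1)*(u + 1)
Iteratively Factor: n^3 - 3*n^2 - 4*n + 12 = (n - 3)*(n^2 - 4) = (n - 3)*(n - 2)*(n + 2)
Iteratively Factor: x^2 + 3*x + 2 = (x + 2)*(x + 1)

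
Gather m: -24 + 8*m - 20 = 8*m - 44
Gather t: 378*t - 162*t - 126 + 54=216*t - 72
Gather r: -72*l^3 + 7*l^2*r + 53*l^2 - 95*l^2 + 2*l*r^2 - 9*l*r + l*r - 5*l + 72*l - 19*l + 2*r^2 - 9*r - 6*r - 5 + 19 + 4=-72*l^3 - 42*l^2 + 48*l + r^2*(2*l + 2) + r*(7*l^2 - 8*l - 15) + 18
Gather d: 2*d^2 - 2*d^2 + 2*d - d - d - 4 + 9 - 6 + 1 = 0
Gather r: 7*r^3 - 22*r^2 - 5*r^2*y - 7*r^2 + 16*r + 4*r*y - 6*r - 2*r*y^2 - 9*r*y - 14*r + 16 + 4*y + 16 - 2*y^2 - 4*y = 7*r^3 + r^2*(-5*y - 29) + r*(-2*y^2 - 5*y - 4) - 2*y^2 + 32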